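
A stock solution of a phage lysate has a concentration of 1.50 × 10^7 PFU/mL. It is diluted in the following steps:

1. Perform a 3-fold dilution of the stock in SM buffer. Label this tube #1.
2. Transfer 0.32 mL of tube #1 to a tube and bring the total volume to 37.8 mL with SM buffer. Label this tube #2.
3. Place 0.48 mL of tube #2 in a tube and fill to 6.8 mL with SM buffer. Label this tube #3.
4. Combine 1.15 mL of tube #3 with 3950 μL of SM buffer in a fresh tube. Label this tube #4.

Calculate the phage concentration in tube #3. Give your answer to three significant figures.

Step 1: 3-fold → factor 3
Step 2: 0.32 mL brought to 37.8 mL → factor 37.8/0.32 = 118.12
Step 3: 0.48 mL brought to 6.8 mL → factor 6.8/0.48 = 14.167
Dilution factor through tube #3 = 3 × 118.12 × 14.167 = 5020.3
[tube #3] = 1.50 × 10^7 PFU/mL / 5020.3 = 2.99 × 10^3 PFU/mL

2.99 × 10^3 PFU/mL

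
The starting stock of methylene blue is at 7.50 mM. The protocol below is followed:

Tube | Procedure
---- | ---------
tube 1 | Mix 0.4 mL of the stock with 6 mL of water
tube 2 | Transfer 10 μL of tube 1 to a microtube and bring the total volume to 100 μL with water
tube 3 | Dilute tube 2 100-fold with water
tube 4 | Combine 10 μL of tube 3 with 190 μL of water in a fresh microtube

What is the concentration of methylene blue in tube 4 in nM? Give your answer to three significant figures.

23.4 nM

Step 1: 0.4 mL + 6 mL = 6.4 mL total → factor 6.4/0.4 = 16
Step 2: 10 μL brought to 100 μL → factor 100/10 = 10
Step 3: 100-fold → factor 100
Step 4: 10 μL + 190 μL = 200 μL total → factor 200/10 = 20
Overall dilution factor = 16 × 10 × 100 × 20 = 3.2 × 10^5
Final = 7.50 mM / 3.2 × 10^5 = 2.344 × 10^-5 mM = 23.4 nM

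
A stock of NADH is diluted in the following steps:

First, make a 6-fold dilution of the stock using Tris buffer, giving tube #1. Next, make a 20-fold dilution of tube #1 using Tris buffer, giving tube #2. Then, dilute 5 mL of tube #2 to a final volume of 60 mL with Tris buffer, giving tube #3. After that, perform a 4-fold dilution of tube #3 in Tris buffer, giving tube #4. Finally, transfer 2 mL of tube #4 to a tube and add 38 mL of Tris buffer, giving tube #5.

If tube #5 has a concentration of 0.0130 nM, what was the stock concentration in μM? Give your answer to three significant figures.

Step 1: 6-fold → factor 6
Step 2: 20-fold → factor 20
Step 3: 5 mL brought to 60 mL → factor 60/5 = 12
Step 4: 4-fold → factor 4
Step 5: 2 mL + 38 mL = 40 mL total → factor 40/2 = 20
Overall dilution factor = 6 × 20 × 12 × 4 × 20 = 1.152 × 10^5
Stock = 0.0130 nM × 1.152 × 10^5 = 1498 nM = 1.50 μM

1.50 μM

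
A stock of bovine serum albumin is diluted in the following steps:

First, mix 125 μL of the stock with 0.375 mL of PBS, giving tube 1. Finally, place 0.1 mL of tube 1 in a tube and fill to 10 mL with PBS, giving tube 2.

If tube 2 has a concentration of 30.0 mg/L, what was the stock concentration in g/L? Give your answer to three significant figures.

Step 1: 125 μL + 0.375 mL = 500 μL total → factor 500/125 = 4
Step 2: 0.1 mL brought to 10 mL → factor 10/0.1 = 100
Overall dilution factor = 4 × 100 = 400
Stock = 30.0 mg/L × 400 = 1.200 × 10^4 mg/L = 12.0 g/L

12.0 g/L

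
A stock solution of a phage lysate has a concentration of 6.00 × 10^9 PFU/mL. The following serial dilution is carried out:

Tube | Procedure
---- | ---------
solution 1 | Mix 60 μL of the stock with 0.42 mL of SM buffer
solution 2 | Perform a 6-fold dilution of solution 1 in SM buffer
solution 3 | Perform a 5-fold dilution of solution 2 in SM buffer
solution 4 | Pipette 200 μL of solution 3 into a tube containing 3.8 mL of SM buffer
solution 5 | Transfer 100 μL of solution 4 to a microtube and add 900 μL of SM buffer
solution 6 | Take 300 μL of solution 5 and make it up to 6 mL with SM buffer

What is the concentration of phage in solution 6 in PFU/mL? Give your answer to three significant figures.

Step 1: 60 μL + 0.42 mL = 480 μL total → factor 480/60 = 8
Step 2: 6-fold → factor 6
Step 3: 5-fold → factor 5
Step 4: 200 μL + 3.8 mL = 4000 μL total → factor 4000/200 = 20
Step 5: 100 μL + 900 μL = 1000 μL total → factor 1000/100 = 10
Step 6: 300 μL brought to 6 mL → factor 6000/300 = 20
Overall dilution factor = 8 × 6 × 5 × 20 × 10 × 20 = 9.6 × 10^5
Final = 6.00 × 10^9 PFU/mL / 9.6 × 10^5 = 6.25 × 10^3 PFU/mL

6.25 × 10^3 PFU/mL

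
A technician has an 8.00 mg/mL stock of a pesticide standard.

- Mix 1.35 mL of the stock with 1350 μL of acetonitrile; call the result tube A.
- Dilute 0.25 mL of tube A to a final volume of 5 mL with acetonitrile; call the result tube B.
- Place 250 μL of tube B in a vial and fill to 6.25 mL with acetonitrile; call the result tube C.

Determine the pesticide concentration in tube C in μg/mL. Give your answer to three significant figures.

Step 1: 1.35 mL + 1350 μL = 2.7 mL total → factor 2.7/1.35 = 2
Step 2: 0.25 mL brought to 5 mL → factor 5/0.25 = 20
Step 3: 250 μL brought to 6.25 mL → factor 6250/250 = 25
Overall dilution factor = 2 × 20 × 25 = 1000
Final = 8.00 mg/mL / 1000 = 0.008000 mg/mL = 8.00 μg/mL

8.00 μg/mL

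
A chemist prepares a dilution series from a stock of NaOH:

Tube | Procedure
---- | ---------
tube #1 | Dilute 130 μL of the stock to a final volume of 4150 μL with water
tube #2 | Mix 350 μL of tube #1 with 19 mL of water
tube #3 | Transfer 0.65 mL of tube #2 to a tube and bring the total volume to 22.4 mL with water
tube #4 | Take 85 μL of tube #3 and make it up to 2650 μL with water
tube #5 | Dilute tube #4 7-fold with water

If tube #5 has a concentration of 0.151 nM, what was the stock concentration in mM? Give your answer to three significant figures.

2.00 mM

Step 1: 130 μL brought to 4150 μL → factor 4150/130 = 31.923
Step 2: 350 μL + 19 mL = 19350 μL total → factor 19350/350 = 55.286
Step 3: 0.65 mL brought to 22.4 mL → factor 22.4/0.65 = 34.462
Step 4: 85 μL brought to 2650 μL → factor 2650/85 = 31.176
Step 5: 7-fold → factor 7
Overall dilution factor = 31.923 × 55.286 × 34.462 × 31.176 × 7 = 1.3273 × 10^7
Stock = 0.151 nM × 1.3273 × 10^7 = 2.004 × 10^6 nM = 2.00 mM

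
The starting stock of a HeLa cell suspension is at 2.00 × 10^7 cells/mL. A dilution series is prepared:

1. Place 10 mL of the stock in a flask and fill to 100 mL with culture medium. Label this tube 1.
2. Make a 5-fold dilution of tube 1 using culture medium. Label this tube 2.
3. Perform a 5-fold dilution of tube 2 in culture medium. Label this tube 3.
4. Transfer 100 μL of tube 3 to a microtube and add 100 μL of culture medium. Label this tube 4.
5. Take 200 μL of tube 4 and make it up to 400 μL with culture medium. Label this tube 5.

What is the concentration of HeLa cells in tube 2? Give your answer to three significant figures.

4.00 × 10^5 cells/mL

Step 1: 10 mL brought to 100 mL → factor 100/10 = 10
Step 2: 5-fold → factor 5
Dilution factor through tube 2 = 10 × 5 = 50
[tube 2] = 2.00 × 10^7 cells/mL / 50 = 4.00 × 10^5 cells/mL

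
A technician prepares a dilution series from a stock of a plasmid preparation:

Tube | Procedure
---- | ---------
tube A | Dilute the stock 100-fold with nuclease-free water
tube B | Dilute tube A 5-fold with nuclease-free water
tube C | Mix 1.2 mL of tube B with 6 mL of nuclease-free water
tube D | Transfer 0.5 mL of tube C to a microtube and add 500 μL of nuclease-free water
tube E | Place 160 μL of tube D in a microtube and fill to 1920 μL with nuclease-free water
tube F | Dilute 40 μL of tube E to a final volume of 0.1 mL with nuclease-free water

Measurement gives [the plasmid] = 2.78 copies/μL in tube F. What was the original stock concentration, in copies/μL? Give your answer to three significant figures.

Step 1: 100-fold → factor 100
Step 2: 5-fold → factor 5
Step 3: 1.2 mL + 6 mL = 7.2 mL total → factor 7.2/1.2 = 6
Step 4: 0.5 mL + 500 μL = 1 mL total → factor 1/0.5 = 2
Step 5: 160 μL brought to 1920 μL → factor 1920/160 = 12
Step 6: 40 μL brought to 0.1 mL → factor 100/40 = 2.5
Overall dilution factor = 100 × 5 × 6 × 2 × 12 × 2.5 = 1.8 × 10^5
Stock = 2.78 copies/μL × 1.8 × 10^5 = 5.00 × 10^5 copies/μL

5.00 × 10^5 copies/μL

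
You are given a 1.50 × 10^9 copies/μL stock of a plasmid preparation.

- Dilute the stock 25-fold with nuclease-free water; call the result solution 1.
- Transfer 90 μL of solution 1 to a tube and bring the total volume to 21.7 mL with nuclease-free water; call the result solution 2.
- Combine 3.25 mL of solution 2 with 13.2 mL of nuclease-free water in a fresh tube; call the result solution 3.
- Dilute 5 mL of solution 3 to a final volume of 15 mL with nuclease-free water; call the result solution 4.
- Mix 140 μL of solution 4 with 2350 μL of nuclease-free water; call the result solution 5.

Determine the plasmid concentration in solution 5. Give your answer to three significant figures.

921 copies/μL

Step 1: 25-fold → factor 25
Step 2: 90 μL brought to 21.7 mL → factor 21700/90 = 241.11
Step 3: 3.25 mL + 13.2 mL = 16.45 mL total → factor 16.45/3.25 = 5.0615
Step 4: 5 mL brought to 15 mL → factor 15/5 = 3
Step 5: 140 μL + 2350 μL = 2490 μL total → factor 2490/140 = 17.786
Overall dilution factor = 25 × 241.11 × 5.0615 × 3 × 17.786 = 1.6279 × 10^6
Final = 1.50 × 10^9 copies/μL / 1.6279 × 10^6 = 921 copies/μL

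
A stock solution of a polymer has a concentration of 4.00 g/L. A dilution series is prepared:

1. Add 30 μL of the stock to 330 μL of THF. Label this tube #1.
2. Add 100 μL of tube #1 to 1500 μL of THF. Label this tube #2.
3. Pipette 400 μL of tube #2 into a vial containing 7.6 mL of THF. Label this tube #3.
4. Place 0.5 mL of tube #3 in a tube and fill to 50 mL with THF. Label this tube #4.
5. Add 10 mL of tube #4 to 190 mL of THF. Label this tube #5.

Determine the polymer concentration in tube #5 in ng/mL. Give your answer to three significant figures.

0.521 ng/mL

Step 1: 30 μL + 330 μL = 360 μL total → factor 360/30 = 12
Step 2: 100 μL + 1500 μL = 1600 μL total → factor 1600/100 = 16
Step 3: 400 μL + 7.6 mL = 8000 μL total → factor 8000/400 = 20
Step 4: 0.5 mL brought to 50 mL → factor 50/0.5 = 100
Step 5: 10 mL + 190 mL = 200 mL total → factor 200/10 = 20
Overall dilution factor = 12 × 16 × 20 × 100 × 20 = 7.68 × 10^6
Final = 4.00 g/L / 7.68 × 10^6 = 5.208 × 10^-7 g/L = 0.521 ng/mL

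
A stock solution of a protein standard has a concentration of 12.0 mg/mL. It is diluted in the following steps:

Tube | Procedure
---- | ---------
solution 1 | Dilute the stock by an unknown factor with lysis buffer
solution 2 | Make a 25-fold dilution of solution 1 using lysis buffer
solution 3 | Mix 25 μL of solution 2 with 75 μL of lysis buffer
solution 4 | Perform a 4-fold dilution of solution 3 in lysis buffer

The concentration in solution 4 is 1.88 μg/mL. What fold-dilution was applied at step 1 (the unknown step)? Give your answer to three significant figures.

16.0-fold

Step 1: unknown factor x
Step 2: 25-fold → factor 25
Step 3: 25 μL + 75 μL = 100 μL total → factor 100/25 = 4
Step 4: 4-fold → factor 4
Product of known-step factors = 400
Overall factor = 12.0 mg/mL / (1.88 μg/mL) = 6383
x = 6383 / 400 = 16.0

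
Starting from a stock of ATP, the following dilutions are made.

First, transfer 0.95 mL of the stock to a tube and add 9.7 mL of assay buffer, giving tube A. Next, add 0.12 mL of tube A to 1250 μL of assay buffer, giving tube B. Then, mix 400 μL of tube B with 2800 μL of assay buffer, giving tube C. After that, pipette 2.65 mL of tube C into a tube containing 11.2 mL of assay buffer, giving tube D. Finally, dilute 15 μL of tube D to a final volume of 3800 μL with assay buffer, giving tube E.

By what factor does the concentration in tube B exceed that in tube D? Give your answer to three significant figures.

Step 1: 0.95 mL + 9.7 mL = 10.65 mL total → factor 10.65/0.95 = 11.211
Step 2: 0.12 mL + 1250 μL = 1.37 mL total → factor 1.37/0.12 = 11.417
Step 3: 400 μL + 2800 μL = 3200 μL total → factor 3200/400 = 8
Step 4: 2.65 mL + 11.2 mL = 13.85 mL total → factor 13.85/2.65 = 5.2264
Dilution factor to tube B = 127.99; to tube D = 5351.3
[tube B]/[tube D] = (factor to tube D)/(factor to tube B) = 5351.3/127.99 = 41.8

41.8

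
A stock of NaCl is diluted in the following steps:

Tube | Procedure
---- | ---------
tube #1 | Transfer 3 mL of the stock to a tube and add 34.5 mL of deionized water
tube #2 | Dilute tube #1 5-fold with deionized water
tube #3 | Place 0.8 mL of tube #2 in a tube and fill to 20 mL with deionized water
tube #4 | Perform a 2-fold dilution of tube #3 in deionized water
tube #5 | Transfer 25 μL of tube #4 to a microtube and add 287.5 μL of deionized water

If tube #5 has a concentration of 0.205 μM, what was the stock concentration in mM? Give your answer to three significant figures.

Step 1: 3 mL + 34.5 mL = 37.5 mL total → factor 37.5/3 = 12.5
Step 2: 5-fold → factor 5
Step 3: 0.8 mL brought to 20 mL → factor 20/0.8 = 25
Step 4: 2-fold → factor 2
Step 5: 25 μL + 287.5 μL = 312.5 μL total → factor 312.5/25 = 12.5
Overall dilution factor = 12.5 × 5 × 25 × 2 × 12.5 = 39062
Stock = 0.205 μM × 39062 = 8008 μM = 8.01 mM

8.01 mM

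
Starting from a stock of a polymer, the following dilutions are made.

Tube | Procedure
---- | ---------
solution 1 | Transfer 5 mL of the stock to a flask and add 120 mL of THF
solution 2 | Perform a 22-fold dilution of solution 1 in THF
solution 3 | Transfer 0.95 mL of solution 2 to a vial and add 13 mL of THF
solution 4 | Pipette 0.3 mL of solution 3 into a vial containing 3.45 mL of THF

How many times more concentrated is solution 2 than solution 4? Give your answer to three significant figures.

184

Step 1: 5 mL + 120 mL = 125 mL total → factor 125/5 = 25
Step 2: 22-fold → factor 22
Step 3: 0.95 mL + 13 mL = 13.95 mL total → factor 13.95/0.95 = 14.684
Step 4: 0.3 mL + 3.45 mL = 3.75 mL total → factor 3.75/0.3 = 12.5
Dilution factor to solution 2 = 550; to solution 4 = 1.0095 × 10^5
[solution 2]/[solution 4] = (factor to solution 4)/(factor to solution 2) = 1.0095 × 10^5/550 = 184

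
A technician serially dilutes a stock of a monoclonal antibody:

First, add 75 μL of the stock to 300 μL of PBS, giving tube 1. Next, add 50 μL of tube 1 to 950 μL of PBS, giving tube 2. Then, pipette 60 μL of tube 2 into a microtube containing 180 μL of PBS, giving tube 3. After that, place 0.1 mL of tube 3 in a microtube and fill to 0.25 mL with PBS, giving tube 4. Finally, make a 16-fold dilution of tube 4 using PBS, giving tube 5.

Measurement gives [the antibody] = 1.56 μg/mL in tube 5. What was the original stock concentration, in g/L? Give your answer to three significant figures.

25.0 g/L

Step 1: 75 μL + 300 μL = 375 μL total → factor 375/75 = 5
Step 2: 50 μL + 950 μL = 1000 μL total → factor 1000/50 = 20
Step 3: 60 μL + 180 μL = 240 μL total → factor 240/60 = 4
Step 4: 0.1 mL brought to 0.25 mL → factor 0.25/0.1 = 2.5
Step 5: 16-fold → factor 16
Overall dilution factor = 5 × 20 × 4 × 2.5 × 16 = 16000
Stock = 1.56 μg/mL × 16000 = 2.496 × 10^4 μg/mL = 25.0 g/L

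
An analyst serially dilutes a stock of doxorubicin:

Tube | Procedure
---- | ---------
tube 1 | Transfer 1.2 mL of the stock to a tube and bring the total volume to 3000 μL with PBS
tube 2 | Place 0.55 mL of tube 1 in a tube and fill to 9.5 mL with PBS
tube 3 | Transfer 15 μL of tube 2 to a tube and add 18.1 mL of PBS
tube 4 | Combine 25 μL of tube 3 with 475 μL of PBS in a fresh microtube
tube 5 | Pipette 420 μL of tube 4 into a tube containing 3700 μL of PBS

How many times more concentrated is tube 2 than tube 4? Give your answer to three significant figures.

Step 1: 1.2 mL brought to 3000 μL → factor 3/1.2 = 2.5
Step 2: 0.55 mL brought to 9.5 mL → factor 9.5/0.55 = 17.273
Step 3: 15 μL + 18.1 mL = 18115 μL total → factor 18115/15 = 1207.7
Step 4: 25 μL + 475 μL = 500 μL total → factor 500/25 = 20
Dilution factor to tube 2 = 43.182; to tube 4 = 1.043 × 10^6
[tube 2]/[tube 4] = (factor to tube 4)/(factor to tube 2) = 1.043 × 10^6/43.182 = 2.42 × 10^4

2.42 × 10^4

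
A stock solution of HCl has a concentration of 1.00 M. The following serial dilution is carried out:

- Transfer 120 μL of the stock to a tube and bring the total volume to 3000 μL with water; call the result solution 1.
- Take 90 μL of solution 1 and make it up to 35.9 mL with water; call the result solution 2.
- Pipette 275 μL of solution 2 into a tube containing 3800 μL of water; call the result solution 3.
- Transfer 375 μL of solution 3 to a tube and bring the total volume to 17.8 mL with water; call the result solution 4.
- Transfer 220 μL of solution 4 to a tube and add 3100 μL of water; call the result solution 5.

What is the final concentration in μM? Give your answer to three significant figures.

0.00945 μM

Step 1: 120 μL brought to 3000 μL → factor 3000/120 = 25
Step 2: 90 μL brought to 35.9 mL → factor 35900/90 = 398.89
Step 3: 275 μL + 3800 μL = 4075 μL total → factor 4075/275 = 14.818
Step 4: 375 μL brought to 17.8 mL → factor 17800/375 = 47.467
Step 5: 220 μL + 3100 μL = 3320 μL total → factor 3320/220 = 15.091
Overall dilution factor = 25 × 398.89 × 14.818 × 47.467 × 15.091 = 1.0585 × 10^8
Final = 1.00 M / 1.0585 × 10^8 = 9.447 × 10^-9 M = 0.00945 μM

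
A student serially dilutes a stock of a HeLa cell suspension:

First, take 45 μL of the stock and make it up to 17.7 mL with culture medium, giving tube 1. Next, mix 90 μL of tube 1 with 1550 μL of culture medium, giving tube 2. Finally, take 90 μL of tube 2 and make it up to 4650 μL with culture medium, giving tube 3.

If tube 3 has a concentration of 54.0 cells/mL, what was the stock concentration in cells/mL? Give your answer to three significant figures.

Step 1: 45 μL brought to 17.7 mL → factor 17700/45 = 393.33
Step 2: 90 μL + 1550 μL = 1640 μL total → factor 1640/90 = 18.222
Step 3: 90 μL brought to 4650 μL → factor 4650/90 = 51.667
Overall dilution factor = 393.33 × 18.222 × 51.667 = 3.7032 × 10^5
Stock = 54.0 cells/mL × 3.7032 × 10^5 = 2.00 × 10^7 cells/mL

2.00 × 10^7 cells/mL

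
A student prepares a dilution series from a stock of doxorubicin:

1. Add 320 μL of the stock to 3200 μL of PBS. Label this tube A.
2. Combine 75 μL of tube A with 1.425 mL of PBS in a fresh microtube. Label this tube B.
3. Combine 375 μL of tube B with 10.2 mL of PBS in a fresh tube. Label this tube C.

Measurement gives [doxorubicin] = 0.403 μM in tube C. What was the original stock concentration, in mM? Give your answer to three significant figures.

2.50 mM

Step 1: 320 μL + 3200 μL = 3520 μL total → factor 3520/320 = 11
Step 2: 75 μL + 1.425 mL = 1500 μL total → factor 1500/75 = 20
Step 3: 375 μL + 10.2 mL = 10575 μL total → factor 10575/375 = 28.2
Overall dilution factor = 11 × 20 × 28.2 = 6204
Stock = 0.403 μM × 6204 = 2500 μM = 2.50 mM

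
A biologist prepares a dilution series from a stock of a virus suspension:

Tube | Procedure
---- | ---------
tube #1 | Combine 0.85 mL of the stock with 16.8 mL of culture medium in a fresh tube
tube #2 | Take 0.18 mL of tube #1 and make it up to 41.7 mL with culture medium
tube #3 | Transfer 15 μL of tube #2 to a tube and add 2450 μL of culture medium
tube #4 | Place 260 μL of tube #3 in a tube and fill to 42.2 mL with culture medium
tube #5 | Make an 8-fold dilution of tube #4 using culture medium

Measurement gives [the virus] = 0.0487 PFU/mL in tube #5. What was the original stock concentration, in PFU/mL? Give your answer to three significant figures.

Step 1: 0.85 mL + 16.8 mL = 17.65 mL total → factor 17.65/0.85 = 20.765
Step 2: 0.18 mL brought to 41.7 mL → factor 41.7/0.18 = 231.67
Step 3: 15 μL + 2450 μL = 2465 μL total → factor 2465/15 = 164.33
Step 4: 260 μL brought to 42.2 mL → factor 42200/260 = 162.31
Step 5: 8-fold → factor 8
Overall dilution factor = 20.765 × 231.67 × 164.33 × 162.31 × 8 = 1.0265 × 10^9
Stock = 0.0487 PFU/mL × 1.0265 × 10^9 = 5.00 × 10^7 PFU/mL

5.00 × 10^7 PFU/mL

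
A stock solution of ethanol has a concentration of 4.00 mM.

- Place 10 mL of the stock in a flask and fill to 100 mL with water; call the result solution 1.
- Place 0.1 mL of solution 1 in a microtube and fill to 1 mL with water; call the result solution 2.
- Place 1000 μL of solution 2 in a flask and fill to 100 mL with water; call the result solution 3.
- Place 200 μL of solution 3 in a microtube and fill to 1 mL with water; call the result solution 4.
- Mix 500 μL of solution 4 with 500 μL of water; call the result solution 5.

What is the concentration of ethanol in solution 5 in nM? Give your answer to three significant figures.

40.0 nM

Step 1: 10 mL brought to 100 mL → factor 100/10 = 10
Step 2: 0.1 mL brought to 1 mL → factor 1/0.1 = 10
Step 3: 1000 μL brought to 100 mL → factor 1 × 10^5/1000 = 100
Step 4: 200 μL brought to 1 mL → factor 1000/200 = 5
Step 5: 500 μL + 500 μL = 1000 μL total → factor 1000/500 = 2
Overall dilution factor = 10 × 10 × 100 × 5 × 2 = 1 × 10^5
Final = 4.00 mM / 1 × 10^5 = 4.000 × 10^-5 mM = 40.0 nM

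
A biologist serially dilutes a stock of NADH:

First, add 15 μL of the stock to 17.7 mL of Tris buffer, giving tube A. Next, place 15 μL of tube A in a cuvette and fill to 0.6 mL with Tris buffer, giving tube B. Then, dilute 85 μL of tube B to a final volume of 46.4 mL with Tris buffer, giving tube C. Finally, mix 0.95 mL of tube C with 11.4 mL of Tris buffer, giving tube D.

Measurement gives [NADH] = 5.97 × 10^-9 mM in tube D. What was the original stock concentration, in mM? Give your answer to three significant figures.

Step 1: 15 μL + 17.7 mL = 17715 μL total → factor 17715/15 = 1181
Step 2: 15 μL brought to 0.6 mL → factor 600/15 = 40
Step 3: 85 μL brought to 46.4 mL → factor 46400/85 = 545.88
Step 4: 0.95 mL + 11.4 mL = 12.35 mL total → factor 12.35/0.95 = 13
Overall dilution factor = 1181 × 40 × 545.88 × 13 = 3.3524 × 10^8
Stock = 5.97 × 10^-9 mM × 3.3524 × 10^8 = 2.00 mM

2.00 mM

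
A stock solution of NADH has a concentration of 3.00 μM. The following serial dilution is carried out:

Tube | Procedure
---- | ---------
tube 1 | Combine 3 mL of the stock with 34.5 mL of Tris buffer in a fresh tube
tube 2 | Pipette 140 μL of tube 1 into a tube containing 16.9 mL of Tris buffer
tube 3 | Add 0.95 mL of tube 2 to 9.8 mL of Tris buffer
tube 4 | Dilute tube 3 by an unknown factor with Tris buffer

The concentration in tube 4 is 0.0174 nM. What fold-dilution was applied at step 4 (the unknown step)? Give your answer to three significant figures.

Step 1: 3 mL + 34.5 mL = 37.5 mL total → factor 37.5/3 = 12.5
Step 2: 140 μL + 16.9 mL = 17040 μL total → factor 17040/140 = 121.71
Step 3: 0.95 mL + 9.8 mL = 10.75 mL total → factor 10.75/0.95 = 11.316
Step 4: unknown factor x
Product of known-step factors = 17216
Overall factor = 3.00 μM / (0.0174 nM) = 1.7241 × 10^5
x = 1.7241 × 10^5 / 17216 = 10.0

10.0-fold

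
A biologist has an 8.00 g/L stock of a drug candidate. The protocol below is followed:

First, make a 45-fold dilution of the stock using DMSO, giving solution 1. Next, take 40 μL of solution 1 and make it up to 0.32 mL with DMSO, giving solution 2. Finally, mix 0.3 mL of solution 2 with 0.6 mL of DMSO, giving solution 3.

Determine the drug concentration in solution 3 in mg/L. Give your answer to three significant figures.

Step 1: 45-fold → factor 45
Step 2: 40 μL brought to 0.32 mL → factor 320/40 = 8
Step 3: 0.3 mL + 0.6 mL = 0.9 mL total → factor 0.9/0.3 = 3
Overall dilution factor = 45 × 8 × 3 = 1080
Final = 8.00 g/L / 1080 = 0.007407 g/L = 7.41 mg/L

7.41 mg/L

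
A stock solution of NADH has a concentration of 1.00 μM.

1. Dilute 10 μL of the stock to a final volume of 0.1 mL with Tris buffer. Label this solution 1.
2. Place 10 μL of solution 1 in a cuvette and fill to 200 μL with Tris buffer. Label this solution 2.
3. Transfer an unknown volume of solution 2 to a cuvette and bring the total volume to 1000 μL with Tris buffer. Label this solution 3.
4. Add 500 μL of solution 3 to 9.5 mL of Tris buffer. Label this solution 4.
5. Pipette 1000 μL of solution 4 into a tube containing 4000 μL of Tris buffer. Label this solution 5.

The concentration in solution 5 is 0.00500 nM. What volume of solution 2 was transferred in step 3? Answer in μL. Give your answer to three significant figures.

Step 1: 10 μL brought to 0.1 mL → factor 100/10 = 10
Step 2: 10 μL brought to 200 μL → factor 200/10 = 20
Step 3: v brought to 1000 μL → factor = 1000 μL/v
Step 4: 500 μL + 9.5 mL = 10000 μL total → factor 10000/500 = 20
Step 5: 1000 μL + 4000 μL = 5000 μL total → factor 5000/1000 = 5
Product of known-step factors = 20000
Overall factor = 1.00 μM / (0.00500 nM) = 2 × 10^5
Step-3 factor = 2 × 10^5 / 20000 = 10
v = 1000 μL / 10 = 100 μL

100 μL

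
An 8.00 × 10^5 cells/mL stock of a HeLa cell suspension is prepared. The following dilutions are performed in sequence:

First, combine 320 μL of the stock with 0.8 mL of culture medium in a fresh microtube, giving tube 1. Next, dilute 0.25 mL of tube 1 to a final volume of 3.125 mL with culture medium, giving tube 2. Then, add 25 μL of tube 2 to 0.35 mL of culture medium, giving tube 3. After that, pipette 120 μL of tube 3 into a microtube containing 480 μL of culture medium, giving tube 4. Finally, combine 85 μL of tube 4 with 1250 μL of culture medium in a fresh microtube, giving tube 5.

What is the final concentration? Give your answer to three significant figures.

Step 1: 320 μL + 0.8 mL = 1120 μL total → factor 1120/320 = 3.5
Step 2: 0.25 mL brought to 3.125 mL → factor 3.125/0.25 = 12.5
Step 3: 25 μL + 0.35 mL = 375 μL total → factor 375/25 = 15
Step 4: 120 μL + 480 μL = 600 μL total → factor 600/120 = 5
Step 5: 85 μL + 1250 μL = 1335 μL total → factor 1335/85 = 15.706
Overall dilution factor = 3.5 × 12.5 × 15 × 5 × 15.706 = 51535
Final = 8.00 × 10^5 cells/mL / 51535 = 15.5 cells/mL

15.5 cells/mL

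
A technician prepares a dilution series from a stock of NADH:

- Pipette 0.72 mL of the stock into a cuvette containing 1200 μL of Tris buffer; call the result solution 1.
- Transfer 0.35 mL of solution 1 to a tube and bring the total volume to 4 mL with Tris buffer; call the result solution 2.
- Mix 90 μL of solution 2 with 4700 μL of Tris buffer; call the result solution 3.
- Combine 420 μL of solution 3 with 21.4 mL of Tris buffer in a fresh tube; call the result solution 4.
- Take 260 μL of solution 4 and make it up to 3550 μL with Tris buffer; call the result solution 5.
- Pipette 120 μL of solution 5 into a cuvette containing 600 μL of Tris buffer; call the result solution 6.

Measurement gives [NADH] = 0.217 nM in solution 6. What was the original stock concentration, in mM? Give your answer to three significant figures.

Step 1: 0.72 mL + 1200 μL = 1.92 mL total → factor 1.92/0.72 = 2.6667
Step 2: 0.35 mL brought to 4 mL → factor 4/0.35 = 11.429
Step 3: 90 μL + 4700 μL = 4790 μL total → factor 4790/90 = 53.222
Step 4: 420 μL + 21.4 mL = 21820 μL total → factor 21820/420 = 51.952
Step 5: 260 μL brought to 3550 μL → factor 3550/260 = 13.654
Step 6: 120 μL + 600 μL = 720 μL total → factor 720/120 = 6
Overall dilution factor = 2.6667 × 11.429 × 53.222 × 51.952 × 13.654 × 6 = 6.9034 × 10^6
Stock = 0.217 nM × 6.9034 × 10^6 = 1.498 × 10^6 nM = 1.50 mM

1.50 mM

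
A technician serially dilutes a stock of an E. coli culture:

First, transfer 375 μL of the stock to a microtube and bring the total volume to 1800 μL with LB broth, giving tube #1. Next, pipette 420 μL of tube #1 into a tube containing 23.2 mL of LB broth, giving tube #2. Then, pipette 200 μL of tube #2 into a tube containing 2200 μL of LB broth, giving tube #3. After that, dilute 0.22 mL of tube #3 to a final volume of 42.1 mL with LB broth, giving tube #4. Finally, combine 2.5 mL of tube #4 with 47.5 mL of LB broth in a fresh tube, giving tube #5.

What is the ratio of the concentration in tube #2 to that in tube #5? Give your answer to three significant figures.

4.59 × 10^4

Step 1: 375 μL brought to 1800 μL → factor 1800/375 = 4.8
Step 2: 420 μL + 23.2 mL = 23620 μL total → factor 23620/420 = 56.238
Step 3: 200 μL + 2200 μL = 2400 μL total → factor 2400/200 = 12
Step 4: 0.22 mL brought to 42.1 mL → factor 42.1/0.22 = 191.36
Step 5: 2.5 mL + 47.5 mL = 50 mL total → factor 50/2.5 = 20
Dilution factor to tube #2 = 269.94; to tube #5 = 1.2398 × 10^7
[tube #2]/[tube #5] = (factor to tube #5)/(factor to tube #2) = 1.2398 × 10^7/269.94 = 4.59 × 10^4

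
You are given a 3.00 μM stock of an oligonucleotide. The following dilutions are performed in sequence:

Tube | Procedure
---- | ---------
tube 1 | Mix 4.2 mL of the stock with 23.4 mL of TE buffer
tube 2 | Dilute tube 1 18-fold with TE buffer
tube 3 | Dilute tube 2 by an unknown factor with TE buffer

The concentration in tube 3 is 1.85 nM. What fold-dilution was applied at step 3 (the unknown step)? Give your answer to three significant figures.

Step 1: 4.2 mL + 23.4 mL = 27.6 mL total → factor 27.6/4.2 = 6.5714
Step 2: 18-fold → factor 18
Step 3: unknown factor x
Product of known-step factors = 118.29
Overall factor = 3.00 μM / (1.85 nM) = 1621.6
x = 1621.6 / 118.29 = 13.7

13.7-fold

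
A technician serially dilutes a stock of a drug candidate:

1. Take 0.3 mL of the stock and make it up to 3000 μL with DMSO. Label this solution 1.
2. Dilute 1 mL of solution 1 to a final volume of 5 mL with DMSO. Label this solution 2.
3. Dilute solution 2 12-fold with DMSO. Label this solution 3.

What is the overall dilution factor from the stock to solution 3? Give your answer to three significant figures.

Step 1: 0.3 mL brought to 3000 μL → factor 3/0.3 = 10
Step 2: 1 mL brought to 5 mL → factor 5/1 = 5
Step 3: 12-fold → factor 12
Overall dilution factor = 10 × 5 × 12 = 600

600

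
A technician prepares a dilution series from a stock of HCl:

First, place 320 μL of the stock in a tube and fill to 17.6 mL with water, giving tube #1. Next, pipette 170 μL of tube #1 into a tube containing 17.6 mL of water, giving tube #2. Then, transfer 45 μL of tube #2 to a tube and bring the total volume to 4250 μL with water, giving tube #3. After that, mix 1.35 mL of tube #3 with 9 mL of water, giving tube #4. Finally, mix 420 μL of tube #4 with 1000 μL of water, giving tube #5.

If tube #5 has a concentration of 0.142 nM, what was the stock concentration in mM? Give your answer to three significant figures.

2.00 mM

Step 1: 320 μL brought to 17.6 mL → factor 17600/320 = 55
Step 2: 170 μL + 17.6 mL = 17770 μL total → factor 17770/170 = 104.53
Step 3: 45 μL brought to 4250 μL → factor 4250/45 = 94.444
Step 4: 1.35 mL + 9 mL = 10.35 mL total → factor 10.35/1.35 = 7.6667
Step 5: 420 μL + 1000 μL = 1420 μL total → factor 1420/420 = 3.381
Overall dilution factor = 55 × 104.53 × 94.444 × 7.6667 × 3.381 = 1.4074 × 10^7
Stock = 0.142 nM × 1.4074 × 10^7 = 1.999 × 10^6 nM = 2.00 mM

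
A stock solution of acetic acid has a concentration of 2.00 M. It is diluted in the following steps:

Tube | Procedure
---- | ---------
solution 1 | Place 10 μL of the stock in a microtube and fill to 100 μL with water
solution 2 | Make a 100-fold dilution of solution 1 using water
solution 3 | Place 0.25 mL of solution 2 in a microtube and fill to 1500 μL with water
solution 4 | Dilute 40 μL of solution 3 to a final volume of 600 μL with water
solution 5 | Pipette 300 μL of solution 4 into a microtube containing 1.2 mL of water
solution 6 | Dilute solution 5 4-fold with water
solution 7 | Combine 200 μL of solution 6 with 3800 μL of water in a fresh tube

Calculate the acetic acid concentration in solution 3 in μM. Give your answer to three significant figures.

Step 1: 10 μL brought to 100 μL → factor 100/10 = 10
Step 2: 100-fold → factor 100
Step 3: 0.25 mL brought to 1500 μL → factor 1.5/0.25 = 6
Dilution factor through solution 3 = 10 × 100 × 6 = 6000
[solution 3] = 2.00 M / 6000 = 0.0003333 M = 333 μM

333 μM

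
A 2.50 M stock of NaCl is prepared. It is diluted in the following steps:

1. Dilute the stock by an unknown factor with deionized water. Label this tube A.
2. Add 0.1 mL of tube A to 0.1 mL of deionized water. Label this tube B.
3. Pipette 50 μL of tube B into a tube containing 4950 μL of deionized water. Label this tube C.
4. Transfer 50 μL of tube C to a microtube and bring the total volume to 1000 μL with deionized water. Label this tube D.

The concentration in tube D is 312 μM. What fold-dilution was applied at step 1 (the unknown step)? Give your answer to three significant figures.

Step 1: unknown factor x
Step 2: 0.1 mL + 0.1 mL = 0.2 mL total → factor 0.2/0.1 = 2
Step 3: 50 μL + 4950 μL = 5000 μL total → factor 5000/50 = 100
Step 4: 50 μL brought to 1000 μL → factor 1000/50 = 20
Product of known-step factors = 4000
Overall factor = 2.50 M / (312 μM) = 8012.8
x = 8012.8 / 4000 = 2.00

2.00-fold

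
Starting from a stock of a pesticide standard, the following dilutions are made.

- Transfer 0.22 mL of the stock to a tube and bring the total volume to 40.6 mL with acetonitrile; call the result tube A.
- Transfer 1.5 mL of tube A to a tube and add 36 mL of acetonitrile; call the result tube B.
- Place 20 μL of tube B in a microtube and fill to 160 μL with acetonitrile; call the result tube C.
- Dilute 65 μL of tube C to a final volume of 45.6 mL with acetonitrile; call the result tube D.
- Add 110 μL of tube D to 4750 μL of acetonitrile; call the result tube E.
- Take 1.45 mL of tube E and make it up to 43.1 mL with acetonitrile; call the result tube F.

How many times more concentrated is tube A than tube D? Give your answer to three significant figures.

Step 1: 0.22 mL brought to 40.6 mL → factor 40.6/0.22 = 184.55
Step 2: 1.5 mL + 36 mL = 37.5 mL total → factor 37.5/1.5 = 25
Step 3: 20 μL brought to 160 μL → factor 160/20 = 8
Step 4: 65 μL brought to 45.6 mL → factor 45600/65 = 701.54
Dilution factor to tube A = 184.55; to tube D = 2.5893 × 10^7
[tube A]/[tube D] = (factor to tube D)/(factor to tube A) = 2.5893 × 10^7/184.55 = 1.40 × 10^5

1.40 × 10^5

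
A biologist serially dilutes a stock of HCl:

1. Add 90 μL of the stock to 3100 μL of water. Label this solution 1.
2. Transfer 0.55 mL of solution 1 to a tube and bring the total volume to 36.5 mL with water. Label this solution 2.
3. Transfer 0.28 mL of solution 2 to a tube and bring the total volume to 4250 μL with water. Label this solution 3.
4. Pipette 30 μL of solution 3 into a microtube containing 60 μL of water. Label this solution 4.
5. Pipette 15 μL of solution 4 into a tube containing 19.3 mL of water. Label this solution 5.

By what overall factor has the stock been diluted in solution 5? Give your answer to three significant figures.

1.38 × 10^8

Step 1: 90 μL + 3100 μL = 3190 μL total → factor 3190/90 = 35.444
Step 2: 0.55 mL brought to 36.5 mL → factor 36.5/0.55 = 66.364
Step 3: 0.28 mL brought to 4250 μL → factor 4.25/0.28 = 15.179
Step 4: 30 μL + 60 μL = 90 μL total → factor 90/30 = 3
Step 5: 15 μL + 19.3 mL = 19315 μL total → factor 19315/15 = 1287.7
Overall dilution factor = 35.444 × 66.364 × 15.179 × 3 × 1287.7 = 1.3792 × 10^8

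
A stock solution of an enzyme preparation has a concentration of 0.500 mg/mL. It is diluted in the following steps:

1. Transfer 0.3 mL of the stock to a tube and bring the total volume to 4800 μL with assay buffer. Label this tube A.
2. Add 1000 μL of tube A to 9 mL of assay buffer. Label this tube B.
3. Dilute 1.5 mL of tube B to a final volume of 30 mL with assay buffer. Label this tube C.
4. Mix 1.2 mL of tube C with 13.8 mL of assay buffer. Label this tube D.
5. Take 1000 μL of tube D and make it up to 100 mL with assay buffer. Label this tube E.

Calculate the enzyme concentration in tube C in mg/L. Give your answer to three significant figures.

0.156 mg/L

Step 1: 0.3 mL brought to 4800 μL → factor 4.8/0.3 = 16
Step 2: 1000 μL + 9 mL = 10000 μL total → factor 10000/1000 = 10
Step 3: 1.5 mL brought to 30 mL → factor 30/1.5 = 20
Dilution factor through tube C = 16 × 10 × 20 = 3200
[tube C] = 0.500 mg/mL / 3200 = 0.0001563 mg/mL = 0.156 mg/L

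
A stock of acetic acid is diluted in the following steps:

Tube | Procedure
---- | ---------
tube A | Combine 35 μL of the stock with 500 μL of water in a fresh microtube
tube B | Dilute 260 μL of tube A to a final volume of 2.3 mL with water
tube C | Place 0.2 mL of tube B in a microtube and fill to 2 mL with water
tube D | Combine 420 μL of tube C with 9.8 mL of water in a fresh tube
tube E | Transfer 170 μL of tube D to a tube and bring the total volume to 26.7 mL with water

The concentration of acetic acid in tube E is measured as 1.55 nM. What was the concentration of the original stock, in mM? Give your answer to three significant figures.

8.01 mM

Step 1: 35 μL + 500 μL = 535 μL total → factor 535/35 = 15.286
Step 2: 260 μL brought to 2.3 mL → factor 2300/260 = 8.8462
Step 3: 0.2 mL brought to 2 mL → factor 2/0.2 = 10
Step 4: 420 μL + 9.8 mL = 10220 μL total → factor 10220/420 = 24.333
Step 5: 170 μL brought to 26.7 mL → factor 26700/170 = 157.06
Overall dilution factor = 15.286 × 8.8462 × 10 × 24.333 × 157.06 = 5.1678 × 10^6
Stock = 1.55 nM × 5.1678 × 10^6 = 8.010 × 10^6 nM = 8.01 mM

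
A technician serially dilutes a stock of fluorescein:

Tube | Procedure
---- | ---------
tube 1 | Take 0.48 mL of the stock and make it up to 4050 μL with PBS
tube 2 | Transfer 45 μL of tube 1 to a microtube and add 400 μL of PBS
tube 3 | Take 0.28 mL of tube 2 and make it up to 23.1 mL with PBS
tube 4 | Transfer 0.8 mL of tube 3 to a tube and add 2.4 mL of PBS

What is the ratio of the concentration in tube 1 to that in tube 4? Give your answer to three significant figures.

3.26 × 10^3

Step 1: 0.48 mL brought to 4050 μL → factor 4.05/0.48 = 8.4375
Step 2: 45 μL + 400 μL = 445 μL total → factor 445/45 = 9.8889
Step 3: 0.28 mL brought to 23.1 mL → factor 23.1/0.28 = 82.5
Step 4: 0.8 mL + 2.4 mL = 3.2 mL total → factor 3.2/0.8 = 4
Dilution factor to tube 1 = 8.4375; to tube 4 = 27534
[tube 1]/[tube 4] = (factor to tube 4)/(factor to tube 1) = 27534/8.4375 = 3.26 × 10^3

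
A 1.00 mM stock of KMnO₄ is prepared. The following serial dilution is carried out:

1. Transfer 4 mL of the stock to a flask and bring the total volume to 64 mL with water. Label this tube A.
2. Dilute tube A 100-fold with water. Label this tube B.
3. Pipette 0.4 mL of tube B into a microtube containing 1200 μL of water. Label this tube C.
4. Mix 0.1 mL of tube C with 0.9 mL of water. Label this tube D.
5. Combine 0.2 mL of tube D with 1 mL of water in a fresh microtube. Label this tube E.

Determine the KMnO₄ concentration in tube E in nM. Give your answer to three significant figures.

2.60 nM

Step 1: 4 mL brought to 64 mL → factor 64/4 = 16
Step 2: 100-fold → factor 100
Step 3: 0.4 mL + 1200 μL = 1.6 mL total → factor 1.6/0.4 = 4
Step 4: 0.1 mL + 0.9 mL = 1 mL total → factor 1/0.1 = 10
Step 5: 0.2 mL + 1 mL = 1.2 mL total → factor 1.2/0.2 = 6
Overall dilution factor = 16 × 100 × 4 × 10 × 6 = 3.84 × 10^5
Final = 1.00 mM / 3.84 × 10^5 = 2.604 × 10^-6 mM = 2.60 nM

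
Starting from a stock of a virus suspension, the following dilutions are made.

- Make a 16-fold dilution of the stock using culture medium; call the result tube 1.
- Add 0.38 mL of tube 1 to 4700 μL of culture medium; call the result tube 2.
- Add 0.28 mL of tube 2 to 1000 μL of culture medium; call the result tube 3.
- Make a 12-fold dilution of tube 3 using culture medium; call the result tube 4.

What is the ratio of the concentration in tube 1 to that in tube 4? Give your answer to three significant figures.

Step 1: 16-fold → factor 16
Step 2: 0.38 mL + 4700 μL = 5.08 mL total → factor 5.08/0.38 = 13.368
Step 3: 0.28 mL + 1000 μL = 1.28 mL total → factor 1.28/0.28 = 4.5714
Step 4: 12-fold → factor 12
Dilution factor to tube 1 = 16; to tube 4 = 11734
[tube 1]/[tube 4] = (factor to tube 4)/(factor to tube 1) = 11734/16 = 733

733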